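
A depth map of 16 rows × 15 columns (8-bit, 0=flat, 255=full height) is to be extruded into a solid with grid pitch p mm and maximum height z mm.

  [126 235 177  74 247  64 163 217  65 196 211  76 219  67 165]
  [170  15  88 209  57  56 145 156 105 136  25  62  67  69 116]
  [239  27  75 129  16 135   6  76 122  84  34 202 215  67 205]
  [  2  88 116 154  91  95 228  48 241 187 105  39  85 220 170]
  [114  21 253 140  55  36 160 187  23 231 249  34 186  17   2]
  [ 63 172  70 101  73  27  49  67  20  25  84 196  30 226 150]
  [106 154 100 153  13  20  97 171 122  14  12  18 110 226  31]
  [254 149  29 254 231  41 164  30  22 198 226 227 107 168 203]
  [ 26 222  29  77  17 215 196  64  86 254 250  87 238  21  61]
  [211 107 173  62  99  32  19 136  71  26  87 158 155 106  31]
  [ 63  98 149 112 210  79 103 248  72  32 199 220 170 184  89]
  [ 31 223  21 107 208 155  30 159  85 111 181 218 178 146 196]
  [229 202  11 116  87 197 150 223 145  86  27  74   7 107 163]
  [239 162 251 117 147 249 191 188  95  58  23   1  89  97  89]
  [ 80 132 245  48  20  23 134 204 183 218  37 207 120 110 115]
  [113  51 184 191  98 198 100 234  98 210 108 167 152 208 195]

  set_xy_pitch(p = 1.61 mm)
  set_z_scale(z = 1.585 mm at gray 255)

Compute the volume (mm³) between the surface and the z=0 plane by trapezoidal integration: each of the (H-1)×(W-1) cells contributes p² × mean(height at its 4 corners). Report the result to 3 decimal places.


406.139

height_mm = gray/255 × 1.585; cell vol = 1.61² × mean(4 corners)
unit = 1.61² × 1.585 / (4×255) = 0.00402792 mm³ per gray-sum
row 0: Σ corner-gray over 14 cells = 6979  → 28.1109
row 1: Σ corner-gray over 14 cells = 5486  → 22.0972
row 2: Σ corner-gray over 14 cells = 6386  → 25.7223
row 3: Σ corner-gray over 14 cells = 6866  → 27.6557
row 4: Σ corner-gray over 14 cells = 5793  → 23.3337
row 5: Σ corner-gray over 14 cells = 5050  → 20.3410
row 6: Σ corner-gray over 14 cells = 6706  → 27.0112
row 7: Σ corner-gray over 14 cells = 7748  → 31.2083
row 8: Σ corner-gray over 14 cells = 6303  → 25.3880
row 9: Σ corner-gray over 14 cells = 6608  → 26.6165
row 10: Σ corner-gray over 14 cells = 7775  → 31.3171
row 11: Σ corner-gray over 14 cells = 7127  → 28.7070
row 12: Σ corner-gray over 14 cells = 6920  → 27.8732
row 13: Σ corner-gray over 14 cells = 7221  → 29.0856
row 14: Σ corner-gray over 14 cells = 7863  → 31.6715
Σ rows: total corner-gray = 100831  → 406.1392 mm³


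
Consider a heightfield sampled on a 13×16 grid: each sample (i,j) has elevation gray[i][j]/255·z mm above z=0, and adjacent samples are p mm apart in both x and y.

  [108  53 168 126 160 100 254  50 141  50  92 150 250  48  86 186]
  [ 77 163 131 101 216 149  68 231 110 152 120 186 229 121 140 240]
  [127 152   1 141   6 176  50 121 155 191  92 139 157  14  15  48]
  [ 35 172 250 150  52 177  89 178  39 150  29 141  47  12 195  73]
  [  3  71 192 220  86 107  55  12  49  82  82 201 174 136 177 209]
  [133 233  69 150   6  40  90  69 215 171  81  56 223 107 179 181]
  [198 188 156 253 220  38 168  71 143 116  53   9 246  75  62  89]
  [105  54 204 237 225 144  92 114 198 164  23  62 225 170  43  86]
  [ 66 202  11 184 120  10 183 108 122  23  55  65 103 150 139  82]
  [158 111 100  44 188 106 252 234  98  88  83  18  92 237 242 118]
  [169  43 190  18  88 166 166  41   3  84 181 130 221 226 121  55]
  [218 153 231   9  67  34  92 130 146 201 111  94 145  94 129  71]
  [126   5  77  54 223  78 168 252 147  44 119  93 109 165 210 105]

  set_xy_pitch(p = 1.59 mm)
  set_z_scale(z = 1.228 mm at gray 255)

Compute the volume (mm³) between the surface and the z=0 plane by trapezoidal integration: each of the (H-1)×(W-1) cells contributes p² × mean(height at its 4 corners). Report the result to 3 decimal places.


269.225

height_mm = gray/255 × 1.228; cell vol = 1.59² × mean(4 corners)
unit = 1.59² × 1.228 / (4×255) = 0.00304363 mm³ per gray-sum
row 0: Σ corner-gray over 15 cells = 8301  → 25.2652
row 1: Σ corner-gray over 15 cells = 7546  → 22.9673
row 2: Σ corner-gray over 15 cells = 6465  → 19.6771
row 3: Σ corner-gray over 15 cells = 6970  → 21.2141
row 4: Σ corner-gray over 15 cells = 7192  → 21.8898
row 5: Σ corner-gray over 15 cells = 7575  → 23.0555
row 6: Σ corner-gray over 15 cells = 7984  → 24.3004
row 7: Σ corner-gray over 15 cells = 7199  → 21.9111
row 8: Σ corner-gray over 15 cells = 7160  → 21.7924
row 9: Σ corner-gray over 15 cells = 7642  → 23.2595
row 10: Σ corner-gray over 15 cells = 7141  → 21.7346
row 11: Σ corner-gray over 15 cells = 7280  → 22.1577
Σ rows: total corner-gray = 88455  → 269.2247 mm³


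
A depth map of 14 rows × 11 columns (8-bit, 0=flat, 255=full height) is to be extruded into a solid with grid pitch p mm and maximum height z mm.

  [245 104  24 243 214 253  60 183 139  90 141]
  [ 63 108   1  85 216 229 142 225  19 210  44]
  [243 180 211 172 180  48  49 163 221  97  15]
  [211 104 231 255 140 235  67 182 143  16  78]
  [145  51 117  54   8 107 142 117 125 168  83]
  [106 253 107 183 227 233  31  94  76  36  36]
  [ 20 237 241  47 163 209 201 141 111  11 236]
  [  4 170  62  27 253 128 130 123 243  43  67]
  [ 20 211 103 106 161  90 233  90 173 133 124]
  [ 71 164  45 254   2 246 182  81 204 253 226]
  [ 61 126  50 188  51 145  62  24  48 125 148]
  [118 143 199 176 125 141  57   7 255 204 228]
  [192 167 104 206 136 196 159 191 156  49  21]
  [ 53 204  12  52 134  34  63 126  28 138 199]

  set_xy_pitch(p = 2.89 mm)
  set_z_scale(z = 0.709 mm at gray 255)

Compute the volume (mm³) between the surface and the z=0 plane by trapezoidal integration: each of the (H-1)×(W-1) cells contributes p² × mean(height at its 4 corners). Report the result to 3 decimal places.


height_mm = gray/255 × 0.709; cell vol = 2.89² × mean(4 corners)
unit = 2.89² × 0.709 / (4×255) = 0.00580553 mm³ per gray-sum
row 0: Σ corner-gray over 10 cells = 5583  → 32.4123
row 1: Σ corner-gray over 10 cells = 5477  → 31.7969
row 2: Σ corner-gray over 10 cells = 5935  → 34.4558
row 3: Σ corner-gray over 10 cells = 5041  → 29.2657
row 4: Σ corner-gray over 10 cells = 4628  → 26.8680
row 5: Σ corner-gray over 10 cells = 5600  → 32.5110
row 6: Σ corner-gray over 10 cells = 5407  → 31.3905
row 7: Σ corner-gray over 10 cells = 5173  → 30.0320
row 8: Σ corner-gray over 10 cells = 5903  → 34.2700
row 9: Σ corner-gray over 10 cells = 5006  → 29.0625
row 10: Σ corner-gray over 10 cells = 4807  → 27.9072
row 11: Σ corner-gray over 10 cells = 5901  → 34.2584
row 12: Σ corner-gray over 10 cells = 4775  → 27.7214
Σ rows: total corner-gray = 69236  → 401.9516 mm³

401.952


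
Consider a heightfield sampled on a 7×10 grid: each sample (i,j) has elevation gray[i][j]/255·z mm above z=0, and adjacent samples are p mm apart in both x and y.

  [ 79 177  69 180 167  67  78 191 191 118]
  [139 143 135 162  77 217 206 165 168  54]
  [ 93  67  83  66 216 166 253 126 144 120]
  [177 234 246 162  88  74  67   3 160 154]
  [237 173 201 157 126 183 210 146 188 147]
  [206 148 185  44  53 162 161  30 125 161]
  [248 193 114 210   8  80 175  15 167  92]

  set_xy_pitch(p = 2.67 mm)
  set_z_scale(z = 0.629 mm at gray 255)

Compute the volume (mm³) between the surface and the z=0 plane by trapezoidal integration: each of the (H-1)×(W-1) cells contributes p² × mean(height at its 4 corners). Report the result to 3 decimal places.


height_mm = gray/255 × 0.629; cell vol = 2.67² × mean(4 corners)
unit = 2.67² × 0.629 / (4×255) = 0.00439615 mm³ per gray-sum
row 0: Σ corner-gray over 9 cells = 5176  → 22.7545
row 1: Σ corner-gray over 9 cells = 5194  → 22.8336
row 2: Σ corner-gray over 9 cells = 4854  → 21.3389
row 3: Σ corner-gray over 9 cells = 5551  → 24.4031
row 4: Σ corner-gray over 9 cells = 5335  → 23.4535
row 5: Σ corner-gray over 9 cells = 4447  → 19.5497
Σ rows: total corner-gray = 30557  → 134.3333 mm³

134.333


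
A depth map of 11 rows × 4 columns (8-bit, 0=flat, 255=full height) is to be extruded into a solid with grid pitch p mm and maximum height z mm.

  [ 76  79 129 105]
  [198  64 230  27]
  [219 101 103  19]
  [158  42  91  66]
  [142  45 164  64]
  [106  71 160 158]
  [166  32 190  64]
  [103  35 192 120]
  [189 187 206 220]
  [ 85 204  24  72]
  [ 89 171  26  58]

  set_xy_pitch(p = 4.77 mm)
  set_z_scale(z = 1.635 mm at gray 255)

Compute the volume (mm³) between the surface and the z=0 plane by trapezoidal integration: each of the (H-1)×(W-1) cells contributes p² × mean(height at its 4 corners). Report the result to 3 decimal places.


height_mm = gray/255 × 1.635; cell vol = 4.77² × mean(4 corners)
unit = 4.77² × 1.635 / (4×255) = 0.0364716 mm³ per gray-sum
row 0: Σ corner-gray over 3 cells = 1410  → 51.4249
row 1: Σ corner-gray over 3 cells = 1459  → 53.2120
row 2: Σ corner-gray over 3 cells = 1136  → 41.4317
row 3: Σ corner-gray over 3 cells = 1114  → 40.6293
row 4: Σ corner-gray over 3 cells = 1350  → 49.2366
row 5: Σ corner-gray over 3 cells = 1400  → 51.0602
row 6: Σ corner-gray over 3 cells = 1351  → 49.2731
row 7: Σ corner-gray over 3 cells = 1872  → 68.2748
row 8: Σ corner-gray over 3 cells = 1808  → 65.9406
row 9: Σ corner-gray over 3 cells = 1154  → 42.0882
Σ rows: total corner-gray = 14054  → 512.5713 mm³

512.571


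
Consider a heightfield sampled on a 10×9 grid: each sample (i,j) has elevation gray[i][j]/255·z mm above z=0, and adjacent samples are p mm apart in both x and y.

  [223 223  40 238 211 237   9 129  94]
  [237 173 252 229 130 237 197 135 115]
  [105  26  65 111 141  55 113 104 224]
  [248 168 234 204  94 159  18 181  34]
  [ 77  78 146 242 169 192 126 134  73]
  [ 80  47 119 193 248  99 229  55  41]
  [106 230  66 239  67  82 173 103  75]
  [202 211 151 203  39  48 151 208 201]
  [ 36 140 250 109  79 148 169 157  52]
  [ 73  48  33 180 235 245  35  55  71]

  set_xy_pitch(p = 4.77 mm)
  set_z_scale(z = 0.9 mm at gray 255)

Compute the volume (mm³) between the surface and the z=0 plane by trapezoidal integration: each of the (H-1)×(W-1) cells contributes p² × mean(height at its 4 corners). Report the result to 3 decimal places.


height_mm = gray/255 × 0.9; cell vol = 4.77² × mean(4 corners)
unit = 4.77² × 0.9 / (4×255) = 0.0200761 mm³ per gray-sum
row 0: Σ corner-gray over 8 cells = 5549  → 111.4022
row 1: Σ corner-gray over 8 cells = 4617  → 92.6913
row 2: Σ corner-gray over 8 cells = 3957  → 79.4411
row 3: Σ corner-gray over 8 cells = 4722  → 94.7993
row 4: Σ corner-gray over 8 cells = 4425  → 88.8367
row 5: Σ corner-gray over 8 cells = 4202  → 84.3597
row 6: Σ corner-gray over 8 cells = 4526  → 90.8644
row 7: Σ corner-gray over 8 cells = 4617  → 92.6913
row 8: Σ corner-gray over 8 cells = 3998  → 80.2642
Σ rows: total corner-gray = 40613  → 815.3502 mm³

815.350


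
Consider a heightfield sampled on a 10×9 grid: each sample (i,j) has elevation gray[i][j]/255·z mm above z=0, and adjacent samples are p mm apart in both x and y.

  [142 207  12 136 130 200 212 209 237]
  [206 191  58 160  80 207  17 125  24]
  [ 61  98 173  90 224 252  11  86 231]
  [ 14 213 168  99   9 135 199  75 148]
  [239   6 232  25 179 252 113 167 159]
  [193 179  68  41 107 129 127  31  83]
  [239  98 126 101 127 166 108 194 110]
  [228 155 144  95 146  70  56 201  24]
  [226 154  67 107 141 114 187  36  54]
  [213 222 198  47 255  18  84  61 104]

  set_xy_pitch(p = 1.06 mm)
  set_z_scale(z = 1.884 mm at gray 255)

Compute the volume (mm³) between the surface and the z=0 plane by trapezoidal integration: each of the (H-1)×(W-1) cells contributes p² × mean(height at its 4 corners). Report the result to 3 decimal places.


76.439

height_mm = gray/255 × 1.884; cell vol = 1.06² × mean(4 corners)
unit = 1.06² × 1.884 / (4×255) = 0.00207536 mm³ per gray-sum
row 0: Σ corner-gray over 8 cells = 4497  → 9.3329
row 1: Σ corner-gray over 8 cells = 4066  → 8.4384
row 2: Σ corner-gray over 8 cells = 4118  → 8.5463
row 3: Σ corner-gray over 8 cells = 4304  → 8.9323
row 4: Σ corner-gray over 8 cells = 3986  → 8.2724
row 5: Σ corner-gray over 8 cells = 3829  → 7.9465
row 6: Σ corner-gray over 8 cells = 4175  → 8.6646
row 7: Σ corner-gray over 8 cells = 3878  → 8.0482
row 8: Σ corner-gray over 8 cells = 3979  → 8.2578
Σ rows: total corner-gray = 36832  → 76.4395 mm³


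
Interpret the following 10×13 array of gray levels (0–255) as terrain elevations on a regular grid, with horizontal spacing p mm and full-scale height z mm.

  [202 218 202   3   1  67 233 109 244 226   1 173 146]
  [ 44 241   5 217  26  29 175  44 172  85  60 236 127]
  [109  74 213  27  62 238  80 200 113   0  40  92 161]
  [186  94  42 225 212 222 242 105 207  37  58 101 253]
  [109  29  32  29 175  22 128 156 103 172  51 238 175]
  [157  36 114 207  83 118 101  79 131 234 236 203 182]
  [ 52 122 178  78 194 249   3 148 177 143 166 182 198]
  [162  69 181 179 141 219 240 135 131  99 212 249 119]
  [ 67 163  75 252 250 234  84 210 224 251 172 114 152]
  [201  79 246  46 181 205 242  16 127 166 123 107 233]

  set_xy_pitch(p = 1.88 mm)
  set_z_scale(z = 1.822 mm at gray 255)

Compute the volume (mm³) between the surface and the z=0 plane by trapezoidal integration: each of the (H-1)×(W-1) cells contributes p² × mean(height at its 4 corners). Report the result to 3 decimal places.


378.918

height_mm = gray/255 × 1.822; cell vol = 1.88² × mean(4 corners)
unit = 1.88² × 1.822 / (4×255) = 0.00631341 mm³ per gray-sum
row 0: Σ corner-gray over 12 cells = 6053  → 38.2151
row 1: Σ corner-gray over 12 cells = 5299  → 33.4548
row 2: Σ corner-gray over 12 cells = 6077  → 38.3666
row 3: Σ corner-gray over 12 cells = 6083  → 38.4045
row 4: Σ corner-gray over 12 cells = 5977  → 37.7352
row 5: Σ corner-gray over 12 cells = 6953  → 43.8971
row 6: Σ corner-gray over 12 cells = 7521  → 47.4831
row 7: Σ corner-gray over 12 cells = 8268  → 52.1993
row 8: Σ corner-gray over 12 cells = 7787  → 49.1625
Σ rows: total corner-gray = 60018  → 378.9182 mm³


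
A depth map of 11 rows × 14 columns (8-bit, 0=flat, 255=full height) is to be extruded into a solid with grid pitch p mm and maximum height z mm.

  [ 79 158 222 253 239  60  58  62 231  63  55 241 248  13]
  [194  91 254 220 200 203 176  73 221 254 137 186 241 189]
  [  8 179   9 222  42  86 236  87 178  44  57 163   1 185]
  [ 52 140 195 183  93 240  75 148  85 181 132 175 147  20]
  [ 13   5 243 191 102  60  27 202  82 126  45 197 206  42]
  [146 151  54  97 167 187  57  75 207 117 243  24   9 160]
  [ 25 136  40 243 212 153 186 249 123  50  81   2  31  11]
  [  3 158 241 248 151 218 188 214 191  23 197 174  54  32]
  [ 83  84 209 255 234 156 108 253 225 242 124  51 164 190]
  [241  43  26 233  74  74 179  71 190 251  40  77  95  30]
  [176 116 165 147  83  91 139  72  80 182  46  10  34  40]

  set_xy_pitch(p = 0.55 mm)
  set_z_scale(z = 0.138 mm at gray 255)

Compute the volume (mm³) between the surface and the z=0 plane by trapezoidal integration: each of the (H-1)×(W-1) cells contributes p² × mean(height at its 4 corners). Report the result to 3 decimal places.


2.892

height_mm = gray/255 × 0.138; cell vol = 0.55² × mean(4 corners)
unit = 0.55² × 0.138 / (4×255) = 4.09265e-05 mm³ per gray-sum
row 0: Σ corner-gray over 13 cells = 8767  → 0.3588
row 1: Σ corner-gray over 13 cells = 7696  → 0.3150
row 2: Σ corner-gray over 13 cells = 6461  → 0.2644
row 3: Σ corner-gray over 13 cells = 6687  → 0.2737
row 4: Σ corner-gray over 13 cells = 6109  → 0.2500
row 5: Σ corner-gray over 13 cells = 6130  → 0.2509
row 6: Σ corner-gray over 13 cells = 7197  → 0.2945
row 7: Σ corner-gray over 13 cells = 8632  → 0.3533
row 8: Σ corner-gray over 13 cells = 7460  → 0.3053
row 9: Σ corner-gray over 13 cells = 5523  → 0.2260
Σ rows: total corner-gray = 70662  → 2.8919 mm³


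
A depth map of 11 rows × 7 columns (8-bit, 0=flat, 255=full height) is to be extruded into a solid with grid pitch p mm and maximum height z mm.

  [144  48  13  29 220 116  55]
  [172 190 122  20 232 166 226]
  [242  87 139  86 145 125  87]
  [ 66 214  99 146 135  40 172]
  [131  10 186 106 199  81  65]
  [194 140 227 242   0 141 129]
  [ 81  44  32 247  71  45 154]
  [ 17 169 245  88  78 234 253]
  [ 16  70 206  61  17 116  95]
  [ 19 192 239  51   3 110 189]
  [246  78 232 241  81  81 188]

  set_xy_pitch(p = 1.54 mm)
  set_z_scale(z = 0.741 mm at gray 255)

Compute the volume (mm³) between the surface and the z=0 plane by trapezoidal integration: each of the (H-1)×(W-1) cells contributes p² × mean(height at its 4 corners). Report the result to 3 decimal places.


height_mm = gray/255 × 0.741; cell vol = 1.54² × mean(4 corners)
unit = 1.54² × 0.741 / (4×255) = 0.0017229 mm³ per gray-sum
row 0: Σ corner-gray over 6 cells = 2909  → 5.0119
row 1: Σ corner-gray over 6 cells = 3351  → 5.7734
row 2: Σ corner-gray over 6 cells = 2999  → 5.1670
row 3: Σ corner-gray over 6 cells = 2866  → 4.9378
row 4: Σ corner-gray over 6 cells = 3183  → 5.4840
row 5: Σ corner-gray over 6 cells = 2936  → 5.0584
row 6: Σ corner-gray over 6 cells = 3011  → 5.1876
row 7: Σ corner-gray over 6 cells = 2949  → 5.0808
row 8: Σ corner-gray over 6 cells = 2449  → 4.2194
row 9: Σ corner-gray over 6 cells = 3258  → 5.6132
Σ rows: total corner-gray = 29911  → 51.5336 mm³

51.534


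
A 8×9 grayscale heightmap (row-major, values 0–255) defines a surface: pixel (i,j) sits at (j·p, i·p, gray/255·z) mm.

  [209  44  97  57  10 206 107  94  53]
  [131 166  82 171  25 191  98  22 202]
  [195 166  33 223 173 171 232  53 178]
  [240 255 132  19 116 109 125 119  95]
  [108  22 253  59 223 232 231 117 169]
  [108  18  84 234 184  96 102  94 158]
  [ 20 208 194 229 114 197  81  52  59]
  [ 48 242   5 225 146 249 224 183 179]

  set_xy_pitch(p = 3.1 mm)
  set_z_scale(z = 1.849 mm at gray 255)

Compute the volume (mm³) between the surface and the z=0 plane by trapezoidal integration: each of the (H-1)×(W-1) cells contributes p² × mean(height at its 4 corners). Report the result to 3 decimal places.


height_mm = gray/255 × 1.849; cell vol = 3.1² × mean(4 corners)
unit = 3.1² × 1.849 / (4×255) = 0.0174205 mm³ per gray-sum
row 0: Σ corner-gray over 8 cells = 3335  → 58.0973
row 1: Σ corner-gray over 8 cells = 4318  → 75.2216
row 2: Σ corner-gray over 8 cells = 4560  → 79.4374
row 3: Σ corner-gray over 8 cells = 4636  → 80.7613
row 4: Σ corner-gray over 8 cells = 4441  → 77.3644
row 5: Σ corner-gray over 8 cells = 4119  → 71.7550
row 6: Σ corner-gray over 8 cells = 5004  → 87.1721
Σ rows: total corner-gray = 30413  → 529.8091 mm³

529.809


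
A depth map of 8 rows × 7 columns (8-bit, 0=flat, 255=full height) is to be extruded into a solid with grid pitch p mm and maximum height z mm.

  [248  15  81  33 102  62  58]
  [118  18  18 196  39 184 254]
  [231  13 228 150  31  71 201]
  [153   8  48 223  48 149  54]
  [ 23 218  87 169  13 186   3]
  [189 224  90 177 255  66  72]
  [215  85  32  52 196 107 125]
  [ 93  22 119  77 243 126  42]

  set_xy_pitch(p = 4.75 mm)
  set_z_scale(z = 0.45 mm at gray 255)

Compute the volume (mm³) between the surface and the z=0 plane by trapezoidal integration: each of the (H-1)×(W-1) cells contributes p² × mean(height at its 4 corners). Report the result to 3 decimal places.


height_mm = gray/255 × 0.45; cell vol = 4.75² × mean(4 corners)
unit = 4.75² × 0.45 / (4×255) = 0.00995404 mm³ per gray-sum
row 0: Σ corner-gray over 6 cells = 2174  → 21.6401
row 1: Σ corner-gray over 6 cells = 2700  → 26.8759
row 2: Σ corner-gray over 6 cells = 2577  → 25.6516
row 3: Σ corner-gray over 6 cells = 2531  → 25.1937
row 4: Σ corner-gray over 6 cells = 3257  → 32.4203
row 5: Σ corner-gray over 6 cells = 3169  → 31.5444
row 6: Σ corner-gray over 6 cells = 2593  → 25.8108
Σ rows: total corner-gray = 19001  → 189.1368 mm³

189.137


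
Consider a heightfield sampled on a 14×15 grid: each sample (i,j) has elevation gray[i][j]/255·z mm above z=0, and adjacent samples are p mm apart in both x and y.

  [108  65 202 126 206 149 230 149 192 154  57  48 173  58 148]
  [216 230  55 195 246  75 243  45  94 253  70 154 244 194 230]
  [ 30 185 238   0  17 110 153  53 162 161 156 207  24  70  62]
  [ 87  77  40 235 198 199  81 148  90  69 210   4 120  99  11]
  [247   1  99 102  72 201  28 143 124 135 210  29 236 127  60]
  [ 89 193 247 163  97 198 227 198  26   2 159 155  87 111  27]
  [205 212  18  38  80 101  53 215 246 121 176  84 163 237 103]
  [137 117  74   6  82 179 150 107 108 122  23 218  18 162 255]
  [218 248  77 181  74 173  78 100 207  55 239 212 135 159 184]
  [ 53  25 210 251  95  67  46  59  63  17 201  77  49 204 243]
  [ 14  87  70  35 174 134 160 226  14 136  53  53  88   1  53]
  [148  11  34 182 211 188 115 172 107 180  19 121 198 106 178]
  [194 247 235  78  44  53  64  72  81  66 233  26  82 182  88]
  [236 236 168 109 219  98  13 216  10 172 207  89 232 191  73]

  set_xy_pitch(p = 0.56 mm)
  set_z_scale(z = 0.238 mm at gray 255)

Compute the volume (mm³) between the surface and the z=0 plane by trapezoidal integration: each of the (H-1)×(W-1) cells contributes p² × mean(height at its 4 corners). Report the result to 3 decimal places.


height_mm = gray/255 × 0.238; cell vol = 0.56² × mean(4 corners)
unit = 0.56² × 0.238 / (4×255) = 7.31733e-05 mm³ per gray-sum
row 0: Σ corner-gray over 14 cells = 8516  → 0.6231
row 1: Σ corner-gray over 14 cells = 7806  → 0.5712
row 2: Σ corner-gray over 14 cells = 6402  → 0.4685
row 3: Σ corner-gray over 14 cells = 6559  → 0.4799
row 4: Σ corner-gray over 14 cells = 7163  → 0.5241
row 5: Σ corner-gray over 14 cells = 7638  → 0.5589
row 6: Σ corner-gray over 14 cells = 6920  → 0.5064
row 7: Σ corner-gray over 14 cells = 7402  → 0.5416
row 8: Σ corner-gray over 14 cells = 7302  → 0.5343
row 9: Σ corner-gray over 14 cells = 5553  → 0.4063
row 10: Σ corner-gray over 14 cells = 6143  → 0.4495
row 11: Σ corner-gray over 14 cells = 6822  → 0.4992
row 12: Σ corner-gray over 14 cells = 7437  → 0.5442
Σ rows: total corner-gray = 91663  → 6.7073 mm³

6.707


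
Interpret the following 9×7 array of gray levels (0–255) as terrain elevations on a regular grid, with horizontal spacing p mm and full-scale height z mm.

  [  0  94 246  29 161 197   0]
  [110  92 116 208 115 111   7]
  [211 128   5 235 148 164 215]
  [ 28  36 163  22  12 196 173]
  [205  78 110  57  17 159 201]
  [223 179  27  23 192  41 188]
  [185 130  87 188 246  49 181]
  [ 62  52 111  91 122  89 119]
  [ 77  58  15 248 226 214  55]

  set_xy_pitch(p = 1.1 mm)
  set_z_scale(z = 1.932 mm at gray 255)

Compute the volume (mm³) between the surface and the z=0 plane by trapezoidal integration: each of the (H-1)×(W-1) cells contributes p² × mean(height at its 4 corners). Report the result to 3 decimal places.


height_mm = gray/255 × 1.932; cell vol = 1.1² × mean(4 corners)
unit = 1.1² × 1.932 / (4×255) = 0.00229188 mm³ per gray-sum
row 0: Σ corner-gray over 6 cells = 2855  → 6.5433
row 1: Σ corner-gray over 6 cells = 3187  → 7.3042
row 2: Σ corner-gray over 6 cells = 2845  → 6.5204
row 3: Σ corner-gray over 6 cells = 2307  → 5.2874
row 4: Σ corner-gray over 6 cells = 2583  → 5.9199
row 5: Σ corner-gray over 6 cells = 3101  → 7.1071
row 6: Σ corner-gray over 6 cells = 2877  → 6.5937
row 7: Σ corner-gray over 6 cells = 2765  → 6.3371
Σ rows: total corner-gray = 22520  → 51.6132 mm³

51.613


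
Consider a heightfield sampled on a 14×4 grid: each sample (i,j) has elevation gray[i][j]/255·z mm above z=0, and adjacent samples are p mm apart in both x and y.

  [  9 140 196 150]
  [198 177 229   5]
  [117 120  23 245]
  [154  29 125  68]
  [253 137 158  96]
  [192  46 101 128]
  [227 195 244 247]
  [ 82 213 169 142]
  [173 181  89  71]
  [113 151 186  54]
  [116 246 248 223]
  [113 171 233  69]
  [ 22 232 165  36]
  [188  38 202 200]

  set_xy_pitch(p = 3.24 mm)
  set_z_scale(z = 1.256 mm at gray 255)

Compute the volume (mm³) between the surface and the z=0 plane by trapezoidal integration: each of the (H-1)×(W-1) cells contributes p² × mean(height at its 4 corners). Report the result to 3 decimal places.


height_mm = gray/255 × 1.256; cell vol = 3.24² × mean(4 corners)
unit = 3.24² × 1.256 / (4×255) = 0.0129265 mm³ per gray-sum
row 0: Σ corner-gray over 3 cells = 1846  → 23.8622
row 1: Σ corner-gray over 3 cells = 1663  → 21.4967
row 2: Σ corner-gray over 3 cells = 1178  → 15.2274
row 3: Σ corner-gray over 3 cells = 1469  → 18.9890
row 4: Σ corner-gray over 3 cells = 1553  → 20.0748
row 5: Σ corner-gray over 3 cells = 1966  → 25.4134
row 6: Σ corner-gray over 3 cells = 2340  → 30.2479
row 7: Σ corner-gray over 3 cells = 1772  → 22.9057
row 8: Σ corner-gray over 3 cells = 1625  → 21.0055
row 9: Σ corner-gray over 3 cells = 2168  → 28.0246
row 10: Σ corner-gray over 3 cells = 2317  → 29.9506
row 11: Σ corner-gray over 3 cells = 1842  → 23.8105
row 12: Σ corner-gray over 3 cells = 1720  → 22.2335
Σ rows: total corner-gray = 23459  → 303.2417 mm³

303.242


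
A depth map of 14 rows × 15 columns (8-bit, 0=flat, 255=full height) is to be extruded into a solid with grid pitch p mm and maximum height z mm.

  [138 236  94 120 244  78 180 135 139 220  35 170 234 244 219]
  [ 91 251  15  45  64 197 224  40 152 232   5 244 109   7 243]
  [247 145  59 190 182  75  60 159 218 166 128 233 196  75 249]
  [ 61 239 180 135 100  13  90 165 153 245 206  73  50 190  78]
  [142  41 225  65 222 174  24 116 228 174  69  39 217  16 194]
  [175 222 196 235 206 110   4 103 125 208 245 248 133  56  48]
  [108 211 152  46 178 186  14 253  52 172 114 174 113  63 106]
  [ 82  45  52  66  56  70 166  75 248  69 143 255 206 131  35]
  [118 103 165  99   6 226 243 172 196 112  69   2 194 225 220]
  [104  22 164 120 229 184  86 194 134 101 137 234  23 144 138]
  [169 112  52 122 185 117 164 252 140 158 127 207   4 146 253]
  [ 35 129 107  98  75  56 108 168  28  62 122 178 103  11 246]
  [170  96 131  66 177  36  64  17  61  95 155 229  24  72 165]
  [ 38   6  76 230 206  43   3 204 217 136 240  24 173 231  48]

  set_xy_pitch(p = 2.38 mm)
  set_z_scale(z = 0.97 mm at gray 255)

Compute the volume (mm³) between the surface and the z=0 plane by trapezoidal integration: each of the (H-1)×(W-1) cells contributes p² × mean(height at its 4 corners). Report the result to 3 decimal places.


height_mm = gray/255 × 0.97; cell vol = 2.38² × mean(4 corners)
unit = 2.38² × 0.97 / (4×255) = 0.00538673 mm³ per gray-sum
row 0: Σ corner-gray over 14 cells = 8119  → 43.7349
row 1: Σ corner-gray over 14 cells = 7772  → 41.8657
row 2: Σ corner-gray over 14 cells = 8085  → 43.5517
row 3: Σ corner-gray over 14 cells = 7373  → 39.7164
row 4: Σ corner-gray over 14 cells = 7961  → 42.8838
row 5: Σ corner-gray over 14 cells = 8075  → 43.4979
row 6: Σ corner-gray over 14 cells = 6951  → 37.4432
row 7: Σ corner-gray over 14 cells = 7243  → 39.0161
row 8: Σ corner-gray over 14 cells = 7748  → 41.7364
row 9: Σ corner-gray over 14 cells = 7780  → 41.9088
row 10: Σ corner-gray over 14 cells = 6765  → 36.4413
row 11: Σ corner-gray over 14 cells = 5552  → 29.9071
row 12: Σ corner-gray over 14 cells = 6445  → 34.7175
Σ rows: total corner-gray = 95869  → 516.4207 mm³

516.421


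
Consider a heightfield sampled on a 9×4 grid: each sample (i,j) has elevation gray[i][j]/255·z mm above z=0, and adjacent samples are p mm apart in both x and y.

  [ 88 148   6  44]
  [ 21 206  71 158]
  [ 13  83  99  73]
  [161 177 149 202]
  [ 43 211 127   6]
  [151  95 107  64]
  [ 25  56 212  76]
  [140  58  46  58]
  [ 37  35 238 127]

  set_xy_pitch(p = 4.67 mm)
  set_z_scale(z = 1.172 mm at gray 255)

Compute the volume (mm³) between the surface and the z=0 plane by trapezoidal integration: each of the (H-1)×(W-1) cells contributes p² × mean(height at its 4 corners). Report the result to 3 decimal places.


height_mm = gray/255 × 1.172; cell vol = 4.67² × mean(4 corners)
unit = 4.67² × 1.172 / (4×255) = 0.0250589 mm³ per gray-sum
row 0: Σ corner-gray over 3 cells = 1173  → 29.3940
row 1: Σ corner-gray over 3 cells = 1183  → 29.6446
row 2: Σ corner-gray over 3 cells = 1465  → 36.7112
row 3: Σ corner-gray over 3 cells = 1740  → 43.6024
row 4: Σ corner-gray over 3 cells = 1344  → 33.6791
row 5: Σ corner-gray over 3 cells = 1256  → 31.4739
row 6: Σ corner-gray over 3 cells = 1043  → 26.1364
row 7: Σ corner-gray over 3 cells = 1116  → 27.9657
Σ rows: total corner-gray = 10320  → 258.6074 mm³

258.607


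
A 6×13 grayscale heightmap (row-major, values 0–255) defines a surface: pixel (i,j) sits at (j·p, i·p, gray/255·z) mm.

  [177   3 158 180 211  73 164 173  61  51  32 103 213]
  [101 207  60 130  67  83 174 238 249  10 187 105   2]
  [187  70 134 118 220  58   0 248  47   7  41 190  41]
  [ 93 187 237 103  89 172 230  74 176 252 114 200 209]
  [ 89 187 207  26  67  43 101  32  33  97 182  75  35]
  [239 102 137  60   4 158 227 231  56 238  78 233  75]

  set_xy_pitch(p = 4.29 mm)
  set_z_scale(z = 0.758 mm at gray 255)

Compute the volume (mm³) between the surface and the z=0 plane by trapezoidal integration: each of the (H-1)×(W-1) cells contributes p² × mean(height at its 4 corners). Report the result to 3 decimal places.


height_mm = gray/255 × 0.758; cell vol = 4.29² × mean(4 corners)
unit = 4.29² × 0.758 / (4×255) = 0.0136768 mm³ per gray-sum
row 0: Σ corner-gray over 12 cells = 5931  → 81.1169
row 1: Σ corner-gray over 12 cells = 5617  → 76.8224
row 2: Σ corner-gray over 12 cells = 6464  → 88.4067
row 3: Σ corner-gray over 12 cells = 6194  → 84.7139
row 4: Σ corner-gray over 12 cells = 5586  → 76.3985
Σ rows: total corner-gray = 29792  → 407.4584 mm³

407.458


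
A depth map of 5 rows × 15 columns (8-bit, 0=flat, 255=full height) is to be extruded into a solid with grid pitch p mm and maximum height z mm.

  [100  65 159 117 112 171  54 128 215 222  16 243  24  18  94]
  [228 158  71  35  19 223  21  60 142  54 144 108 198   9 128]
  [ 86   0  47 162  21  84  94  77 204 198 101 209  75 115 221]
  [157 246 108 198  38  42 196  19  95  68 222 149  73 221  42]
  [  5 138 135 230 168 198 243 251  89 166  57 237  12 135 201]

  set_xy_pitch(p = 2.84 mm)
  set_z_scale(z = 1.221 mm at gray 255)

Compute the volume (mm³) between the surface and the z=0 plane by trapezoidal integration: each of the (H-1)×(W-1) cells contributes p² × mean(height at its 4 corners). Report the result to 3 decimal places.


height_mm = gray/255 × 1.221; cell vol = 2.84² × mean(4 corners)
unit = 2.84² × 1.221 / (4×255) = 0.009655 mm³ per gray-sum
row 0: Σ corner-gray over 14 cells = 6122  → 59.1079
row 1: Σ corner-gray over 14 cells = 5921  → 57.1672
row 2: Σ corner-gray over 14 cells = 6630  → 64.0126
row 3: Σ corner-gray over 14 cells = 7873  → 76.0138
Σ rows: total corner-gray = 26546  → 256.3016 mm³

256.302


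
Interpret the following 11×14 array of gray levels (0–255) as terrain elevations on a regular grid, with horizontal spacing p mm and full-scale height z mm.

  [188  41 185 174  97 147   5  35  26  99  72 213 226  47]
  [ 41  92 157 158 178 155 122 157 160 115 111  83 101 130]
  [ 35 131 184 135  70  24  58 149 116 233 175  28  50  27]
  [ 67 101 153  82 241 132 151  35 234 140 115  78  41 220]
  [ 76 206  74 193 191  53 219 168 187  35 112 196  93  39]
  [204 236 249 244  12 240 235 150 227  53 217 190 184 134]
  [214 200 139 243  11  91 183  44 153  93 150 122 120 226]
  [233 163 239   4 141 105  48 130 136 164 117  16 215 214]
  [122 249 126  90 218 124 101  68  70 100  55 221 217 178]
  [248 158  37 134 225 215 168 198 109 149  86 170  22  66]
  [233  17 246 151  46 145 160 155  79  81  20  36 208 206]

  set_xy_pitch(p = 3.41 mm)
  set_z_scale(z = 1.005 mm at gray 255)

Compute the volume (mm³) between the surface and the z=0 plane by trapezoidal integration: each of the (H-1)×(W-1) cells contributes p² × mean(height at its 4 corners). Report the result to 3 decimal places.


801.241

height_mm = gray/255 × 1.005; cell vol = 3.41² × mean(4 corners)
unit = 3.41² × 1.005 / (4×255) = 0.0114571 mm³ per gray-sum
row 0: Σ corner-gray over 13 cells = 6224  → 71.3090
row 1: Σ corner-gray over 13 cells = 6117  → 70.0831
row 2: Σ corner-gray over 13 cells = 6061  → 69.4415
row 3: Σ corner-gray over 13 cells = 6862  → 78.6186
row 4: Σ corner-gray over 13 cells = 8381  → 96.0219
row 5: Σ corner-gray over 13 cells = 8350  → 95.6668
row 6: Σ corner-gray over 13 cells = 6941  → 79.5237
row 7: Σ corner-gray over 13 cells = 6981  → 79.9820
row 8: Σ corner-gray over 13 cells = 7234  → 82.8807
row 9: Σ corner-gray over 13 cells = 6783  → 77.7135
Σ rows: total corner-gray = 69934  → 801.2407 mm³


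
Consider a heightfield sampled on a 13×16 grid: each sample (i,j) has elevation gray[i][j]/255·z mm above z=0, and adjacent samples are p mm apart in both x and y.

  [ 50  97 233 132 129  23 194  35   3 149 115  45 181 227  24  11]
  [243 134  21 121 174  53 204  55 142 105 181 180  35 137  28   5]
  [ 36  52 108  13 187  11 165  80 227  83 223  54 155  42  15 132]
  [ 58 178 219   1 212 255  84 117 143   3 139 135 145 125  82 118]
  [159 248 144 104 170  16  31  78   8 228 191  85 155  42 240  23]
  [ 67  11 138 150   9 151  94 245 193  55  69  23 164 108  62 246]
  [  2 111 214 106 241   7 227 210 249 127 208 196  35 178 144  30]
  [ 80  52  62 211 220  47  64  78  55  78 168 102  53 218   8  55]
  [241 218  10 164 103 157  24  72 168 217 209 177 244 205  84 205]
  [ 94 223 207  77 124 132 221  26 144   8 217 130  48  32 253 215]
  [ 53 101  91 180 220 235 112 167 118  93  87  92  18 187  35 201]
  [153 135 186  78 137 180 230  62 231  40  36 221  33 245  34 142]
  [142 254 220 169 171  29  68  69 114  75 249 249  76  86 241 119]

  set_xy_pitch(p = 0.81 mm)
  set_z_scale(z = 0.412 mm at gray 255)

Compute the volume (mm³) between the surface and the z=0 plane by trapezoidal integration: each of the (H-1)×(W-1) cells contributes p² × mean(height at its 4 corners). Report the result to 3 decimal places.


height_mm = gray/255 × 0.412; cell vol = 0.81² × mean(4 corners)
unit = 0.81² × 0.412 / (4×255) = 0.000265013 mm³ per gray-sum
row 0: Σ corner-gray over 15 cells = 6623  → 1.7552
row 1: Σ corner-gray over 15 cells = 6386  → 1.6924
row 2: Σ corner-gray over 15 cells = 6850  → 1.8153
row 3: Σ corner-gray over 15 cells = 7514  → 1.9913
row 4: Σ corner-gray over 15 cells = 6919  → 1.8336
row 5: Σ corner-gray over 15 cells = 7795  → 2.0658
row 6: Σ corner-gray over 15 cells = 7505  → 1.9889
row 7: Σ corner-gray over 15 cells = 7517  → 1.9921
row 8: Σ corner-gray over 15 cells = 8543  → 2.2640
row 9: Σ corner-gray over 15 cells = 7719  → 2.0456
row 10: Σ corner-gray over 15 cells = 7717  → 2.0451
row 11: Σ corner-gray over 15 cells = 8392  → 2.2240
Σ rows: total corner-gray = 89480  → 23.7134 mm³

23.713


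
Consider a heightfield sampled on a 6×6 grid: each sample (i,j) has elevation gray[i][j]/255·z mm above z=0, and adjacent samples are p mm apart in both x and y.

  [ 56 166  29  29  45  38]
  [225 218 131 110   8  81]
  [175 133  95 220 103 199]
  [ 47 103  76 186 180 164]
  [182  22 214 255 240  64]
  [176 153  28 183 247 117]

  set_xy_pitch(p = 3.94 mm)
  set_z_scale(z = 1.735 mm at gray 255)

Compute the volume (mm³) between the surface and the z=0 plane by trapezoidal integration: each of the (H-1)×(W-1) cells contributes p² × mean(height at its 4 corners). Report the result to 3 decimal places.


height_mm = gray/255 × 1.735; cell vol = 3.94² × mean(4 corners)
unit = 3.94² × 1.735 / (4×255) = 0.0264053 mm³ per gray-sum
row 0: Σ corner-gray over 5 cells = 1872  → 49.4308
row 1: Σ corner-gray over 5 cells = 2716  → 71.7169
row 2: Σ corner-gray over 5 cells = 2777  → 73.3276
row 3: Σ corner-gray over 5 cells = 3009  → 79.4537
row 4: Σ corner-gray over 5 cells = 3223  → 85.1044
Σ rows: total corner-gray = 13597  → 359.0334 mm³

359.033


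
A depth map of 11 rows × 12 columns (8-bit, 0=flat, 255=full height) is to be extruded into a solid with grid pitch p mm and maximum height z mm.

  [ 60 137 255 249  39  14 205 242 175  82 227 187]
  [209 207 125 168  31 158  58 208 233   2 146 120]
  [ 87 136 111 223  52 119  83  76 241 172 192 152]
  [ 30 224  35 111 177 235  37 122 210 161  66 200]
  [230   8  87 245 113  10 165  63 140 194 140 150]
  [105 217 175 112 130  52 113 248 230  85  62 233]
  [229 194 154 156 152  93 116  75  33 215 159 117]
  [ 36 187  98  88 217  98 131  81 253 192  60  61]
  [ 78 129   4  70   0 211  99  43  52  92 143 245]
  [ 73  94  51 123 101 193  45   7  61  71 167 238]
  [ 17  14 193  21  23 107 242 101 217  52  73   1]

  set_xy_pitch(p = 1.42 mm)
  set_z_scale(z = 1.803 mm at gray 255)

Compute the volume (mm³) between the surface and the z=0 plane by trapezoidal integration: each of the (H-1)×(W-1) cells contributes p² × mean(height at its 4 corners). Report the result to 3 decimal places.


height_mm = gray/255 × 1.803; cell vol = 1.42² × mean(4 corners)
unit = 1.42² × 1.803 / (4×255) = 0.00356428 mm³ per gray-sum
row 0: Σ corner-gray over 11 cells = 6498  → 23.1607
row 1: Σ corner-gray over 11 cells = 6050  → 21.5639
row 2: Σ corner-gray over 11 cells = 6035  → 21.5105
row 3: Σ corner-gray over 11 cells = 5696  → 20.3022
row 4: Σ corner-gray over 11 cells = 5896  → 21.0150
row 5: Σ corner-gray over 11 cells = 6226  → 22.1912
row 6: Σ corner-gray over 11 cells = 5947  → 21.1968
row 7: Σ corner-gray over 11 cells = 4916  → 17.5220
row 8: Σ corner-gray over 11 cells = 4146  → 14.7775
row 9: Σ corner-gray over 11 cells = 4241  → 15.1161
Σ rows: total corner-gray = 55651  → 198.3559 mm³

198.356


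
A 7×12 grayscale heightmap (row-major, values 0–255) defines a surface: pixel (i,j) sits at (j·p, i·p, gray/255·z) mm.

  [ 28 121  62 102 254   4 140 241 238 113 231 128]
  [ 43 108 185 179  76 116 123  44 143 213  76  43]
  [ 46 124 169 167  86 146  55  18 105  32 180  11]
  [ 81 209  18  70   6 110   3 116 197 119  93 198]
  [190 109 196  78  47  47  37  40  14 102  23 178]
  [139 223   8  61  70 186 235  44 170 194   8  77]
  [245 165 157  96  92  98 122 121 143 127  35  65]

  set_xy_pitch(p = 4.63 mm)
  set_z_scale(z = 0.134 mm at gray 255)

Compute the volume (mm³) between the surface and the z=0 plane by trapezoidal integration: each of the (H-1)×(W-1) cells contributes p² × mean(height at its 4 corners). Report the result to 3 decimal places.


80.302

height_mm = gray/255 × 0.134; cell vol = 4.63² × mean(4 corners)
unit = 4.63² × 0.134 / (4×255) = 0.00281622 mm³ per gray-sum
row 0: Σ corner-gray over 11 cells = 5780  → 16.2778
row 1: Σ corner-gray over 11 cells = 4833  → 13.6108
row 2: Σ corner-gray over 11 cells = 4382  → 12.3407
row 3: Σ corner-gray over 11 cells = 3915  → 11.0255
row 4: Σ corner-gray over 11 cells = 4368  → 12.3012
row 5: Σ corner-gray over 11 cells = 5236  → 14.7457
Σ rows: total corner-gray = 28514  → 80.3017 mm³


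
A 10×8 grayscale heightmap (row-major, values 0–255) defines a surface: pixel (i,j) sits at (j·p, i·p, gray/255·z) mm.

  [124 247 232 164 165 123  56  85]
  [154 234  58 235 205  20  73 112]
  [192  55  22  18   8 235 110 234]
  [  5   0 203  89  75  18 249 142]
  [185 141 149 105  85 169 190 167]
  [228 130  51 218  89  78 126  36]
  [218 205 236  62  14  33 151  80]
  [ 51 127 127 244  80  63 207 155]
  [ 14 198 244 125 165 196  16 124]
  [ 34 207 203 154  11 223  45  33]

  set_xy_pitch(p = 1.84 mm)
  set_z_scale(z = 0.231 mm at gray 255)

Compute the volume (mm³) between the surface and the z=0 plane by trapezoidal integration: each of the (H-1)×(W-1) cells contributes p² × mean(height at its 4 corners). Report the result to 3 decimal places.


24.424

height_mm = gray/255 × 0.231; cell vol = 1.84² × mean(4 corners)
unit = 1.84² × 0.231 / (4×255) = 0.000766739 mm³ per gray-sum
row 0: Σ corner-gray over 7 cells = 4099  → 3.1429
row 1: Σ corner-gray over 7 cells = 3238  → 2.4827
row 2: Σ corner-gray over 7 cells = 2737  → 2.0986
row 3: Σ corner-gray over 7 cells = 3445  → 2.6414
row 4: Σ corner-gray over 7 cells = 3678  → 2.8201
row 5: Σ corner-gray over 7 cells = 3348  → 2.5670
row 6: Σ corner-gray over 7 cells = 3602  → 2.7618
row 7: Σ corner-gray over 7 cells = 3928  → 3.0118
row 8: Σ corner-gray over 7 cells = 3779  → 2.8975
Σ rows: total corner-gray = 31854  → 24.4237 mm³
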